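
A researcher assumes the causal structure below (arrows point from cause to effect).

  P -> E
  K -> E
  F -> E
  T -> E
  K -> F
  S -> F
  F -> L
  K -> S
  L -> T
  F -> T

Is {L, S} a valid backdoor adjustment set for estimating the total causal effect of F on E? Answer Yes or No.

Backdoor paths from F to E (paths whose first edge points into F):
  P1: F <- K -> E
  P2: F <- S <- K -> E
Condition 1 (no descendant of F in the set): FAILS — L is a descendant of F.
Condition 2 (every backdoor path blocked by {L, S}):
  P1: open — no interior node is in the conditioning set.
  P2: blocked at chain node S ∈ conditioning set.
{L, S} does not satisfy the backdoor criterion.

No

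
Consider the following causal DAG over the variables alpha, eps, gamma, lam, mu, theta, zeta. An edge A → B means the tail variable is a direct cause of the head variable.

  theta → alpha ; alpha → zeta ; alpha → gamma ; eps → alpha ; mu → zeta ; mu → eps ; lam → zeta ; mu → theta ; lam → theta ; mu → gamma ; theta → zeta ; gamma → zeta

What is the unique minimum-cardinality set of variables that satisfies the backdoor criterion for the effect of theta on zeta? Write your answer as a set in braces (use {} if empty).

Variables eligible for adjustment (non-descendants of theta, excluding theta and zeta): {eps, lam, mu}.
Backdoor paths from theta to zeta:
  P1: theta <- mu -> eps -> alpha -> gamma -> zeta
  P2: theta <- mu -> eps -> alpha -> zeta
  P3: theta <- mu -> gamma <- alpha -> zeta
  P4: theta <- mu -> gamma -> zeta
  P5: theta <- mu -> zeta
  P6: theta <- lam -> zeta
The empty set is not sufficient: P1 (theta <- mu -> eps -> alpha -> gamma -> zeta) has no collider blocking it and no conditioned non-collider, so it is open.
Try {lam, mu}:
  P1: blocked at fork node mu ∈ conditioning set.
  P2: blocked at fork node mu ∈ conditioning set.
  P3: blocked at fork node mu ∈ conditioning set.
  P4: blocked at fork node mu ∈ conditioning set.
  P5: blocked at fork node mu ∈ conditioning set.
  P6: blocked at fork node lam ∈ conditioning set.
{lam, mu} contains no descendant of theta and blocks every backdoor path.
Every element of {lam, mu} is needed (dropping lam leaves P6 open; dropping mu leaves P1 open), so no proper subset is valid.
Among all size-2 subsets of the eligible variables, only {lam, mu} blocks every backdoor path, so it is the unique smallest valid adjustment set.

{lam, mu}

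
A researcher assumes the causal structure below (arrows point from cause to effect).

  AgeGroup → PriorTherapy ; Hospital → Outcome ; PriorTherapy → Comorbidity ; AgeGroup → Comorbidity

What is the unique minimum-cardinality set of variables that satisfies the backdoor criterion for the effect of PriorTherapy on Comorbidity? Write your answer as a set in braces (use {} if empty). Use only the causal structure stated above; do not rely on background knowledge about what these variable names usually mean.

{AgeGroup}

Variables eligible for adjustment (non-descendants of PriorTherapy, excluding PriorTherapy and Comorbidity): {AgeGroup, Hospital, Outcome}.
Backdoor paths from PriorTherapy to Comorbidity:
  P1: PriorTherapy <- AgeGroup -> Comorbidity
The empty set is not sufficient: P1 (PriorTherapy <- AgeGroup -> Comorbidity) has no collider blocking it and no conditioned non-collider, so it is open.
Try {AgeGroup}:
  P1: blocked at fork node AgeGroup ∈ conditioning set.
{AgeGroup} contains no descendant of PriorTherapy and blocks every backdoor path.
No other singleton works — e.g. {Hospital} leaves P1 open — so {AgeGroup} is the unique smallest valid adjustment set.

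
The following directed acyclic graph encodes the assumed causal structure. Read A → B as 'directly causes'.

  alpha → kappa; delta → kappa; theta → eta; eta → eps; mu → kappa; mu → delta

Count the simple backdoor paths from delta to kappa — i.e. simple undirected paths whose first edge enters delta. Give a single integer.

1

A backdoor path from delta to kappa is any simple undirected path whose first edge points into delta (i.e. leaves delta via a parent).
Parents of delta: {mu}.
Enumerating:
  P1: delta <- mu -> kappa
That exhausts the simple backdoor paths. Count: 1.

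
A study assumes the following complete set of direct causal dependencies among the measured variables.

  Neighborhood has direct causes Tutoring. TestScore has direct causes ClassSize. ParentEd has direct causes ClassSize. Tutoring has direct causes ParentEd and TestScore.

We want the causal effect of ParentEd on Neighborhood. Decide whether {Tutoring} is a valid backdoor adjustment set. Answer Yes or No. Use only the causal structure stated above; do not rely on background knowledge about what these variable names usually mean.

Backdoor paths from ParentEd to Neighborhood (paths whose first edge points into ParentEd):
  P1: ParentEd <- ClassSize -> TestScore -> Tutoring -> Neighborhood
Condition 1 (no descendant of ParentEd in the set): FAILS — Tutoring is a descendant of ParentEd.
Condition 2 (every backdoor path blocked by {Tutoring}):
  P1: blocked at chain node Tutoring ∈ conditioning set.
{Tutoring} does not satisfy the backdoor criterion.

No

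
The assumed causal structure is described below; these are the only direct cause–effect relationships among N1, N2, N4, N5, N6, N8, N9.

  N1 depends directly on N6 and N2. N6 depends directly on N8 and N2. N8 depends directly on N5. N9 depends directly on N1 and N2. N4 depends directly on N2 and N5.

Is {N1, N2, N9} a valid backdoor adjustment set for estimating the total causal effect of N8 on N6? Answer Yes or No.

Backdoor paths from N8 to N6 (paths whose first edge points into N8):
  P1: N8 <- N5 -> N4 <- N2 -> N6
  P2: N8 <- N5 -> N4 <- N2 -> N1 <- N6
  P3: N8 <- N5 -> N4 <- N2 -> N9 <- N1 <- N6
Condition 1 (no descendant of N8 in the set): FAILS — N1 and N9 are descendants of N8.
Condition 2 (every backdoor path blocked by {N1, N2, N9}):
  P1: blocked at collider N4 (neither it nor any descendant is in the conditioning set).
  P2: blocked at collider N4 (neither it nor any descendant is in the conditioning set).
  P3: blocked at collider N4 (neither it nor any descendant is in the conditioning set).
{N1, N2, N9} does not satisfy the backdoor criterion.

No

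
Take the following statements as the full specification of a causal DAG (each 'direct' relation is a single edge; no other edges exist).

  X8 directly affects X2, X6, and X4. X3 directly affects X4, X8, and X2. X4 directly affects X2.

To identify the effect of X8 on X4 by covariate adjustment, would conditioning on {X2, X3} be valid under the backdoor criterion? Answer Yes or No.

Backdoor paths from X8 to X4 (paths whose first edge points into X8):
  P1: X8 <- X3 -> X4
  P2: X8 <- X3 -> X2 <- X4
Condition 1 (no descendant of X8 in the set): FAILS — X2 is a descendant of X8.
Condition 2 (every backdoor path blocked by {X2, X3}):
  P1: blocked at fork node X3 ∈ conditioning set.
  P2: blocked at fork node X3 ∈ conditioning set.
{X2, X3} does not satisfy the backdoor criterion.

No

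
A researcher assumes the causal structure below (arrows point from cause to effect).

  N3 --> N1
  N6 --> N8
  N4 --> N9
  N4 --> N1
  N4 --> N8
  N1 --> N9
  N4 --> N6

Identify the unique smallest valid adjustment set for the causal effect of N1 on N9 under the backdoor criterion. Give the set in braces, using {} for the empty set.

Variables eligible for adjustment (non-descendants of N1, excluding N1 and N9): {N3, N4, N6, N8}.
Backdoor paths from N1 to N9:
  P1: N1 <- N4 -> N9
The empty set is not sufficient: P1 (N1 <- N4 -> N9) has no collider blocking it and no conditioned non-collider, so it is open.
Try {N4}:
  P1: blocked at fork node N4 ∈ conditioning set.
{N4} contains no descendant of N1 and blocks every backdoor path.
No other singleton works — e.g. {N3} leaves P1 open — so {N4} is the unique smallest valid adjustment set.

{N4}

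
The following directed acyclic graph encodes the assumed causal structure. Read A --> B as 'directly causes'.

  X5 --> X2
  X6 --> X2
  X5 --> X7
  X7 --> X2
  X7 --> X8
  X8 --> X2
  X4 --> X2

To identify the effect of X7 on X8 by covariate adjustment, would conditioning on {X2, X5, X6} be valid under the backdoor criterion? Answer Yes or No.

Backdoor paths from X7 to X8 (paths whose first edge points into X7):
  P1: X7 <- X5 -> X2 <- X8
Condition 1 (no descendant of X7 in the set): FAILS — X2 is a descendant of X7.
Condition 2 (every backdoor path blocked by {X2, X5, X6}):
  P1: blocked at fork node X5 ∈ conditioning set.
{X2, X5, X6} does not satisfy the backdoor criterion.

No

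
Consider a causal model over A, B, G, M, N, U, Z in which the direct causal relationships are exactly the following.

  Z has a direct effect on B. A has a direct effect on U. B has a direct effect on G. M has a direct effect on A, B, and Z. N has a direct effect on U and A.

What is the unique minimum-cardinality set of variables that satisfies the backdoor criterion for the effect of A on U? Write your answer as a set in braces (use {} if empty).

{N}

Variables eligible for adjustment (non-descendants of A, excluding A and U): {B, G, M, N, Z}.
Backdoor paths from A to U:
  P1: A <- N -> U
The empty set is not sufficient: P1 (A <- N -> U) has no collider blocking it and no conditioned non-collider, so it is open.
Try {N}:
  P1: blocked at fork node N ∈ conditioning set.
{N} contains no descendant of A and blocks every backdoor path.
No other singleton works — e.g. {M} leaves P1 open — so {N} is the unique smallest valid adjustment set.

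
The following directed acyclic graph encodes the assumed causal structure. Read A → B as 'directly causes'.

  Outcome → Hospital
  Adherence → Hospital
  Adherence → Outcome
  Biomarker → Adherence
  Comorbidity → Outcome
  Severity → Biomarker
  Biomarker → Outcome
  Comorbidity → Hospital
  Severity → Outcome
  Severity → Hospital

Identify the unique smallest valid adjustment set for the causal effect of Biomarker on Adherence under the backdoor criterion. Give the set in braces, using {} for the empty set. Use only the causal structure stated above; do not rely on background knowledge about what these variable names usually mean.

{}

Variables eligible for adjustment (non-descendants of Biomarker, excluding Biomarker and Adherence): {Comorbidity, Severity}.
Backdoor paths from Biomarker to Adherence:
  P1: Biomarker <- Severity -> Outcome <- Comorbidity -> Hospital <- Adherence
  P2: Biomarker <- Severity -> Outcome <- Adherence
  P3: Biomarker <- Severity -> Outcome -> Hospital <- Adherence
  P4: Biomarker <- Severity -> Hospital <- Comorbidity -> Outcome <- Adherence
  P5: Biomarker <- Severity -> Hospital <- Adherence
  P6: Biomarker <- Severity -> Hospital <- Outcome <- Adherence
Each backdoor path contains an unconditioned collider, so every path is already blocked with the empty conditioning set:
  P1: blocked at collider Outcome (neither it nor any descendant is in the conditioning set).
  P2: blocked at collider Outcome (neither it nor any descendant is in the conditioning set).
  P3: blocked at collider Hospital (neither it nor any descendant is in the conditioning set).
  P4: blocked at collider Hospital (neither it nor any descendant is in the conditioning set).
  P5: blocked at collider Hospital (neither it nor any descendant is in the conditioning set).
  P6: blocked at collider Hospital (neither it nor any descendant is in the conditioning set).
The empty set is therefore the unique smallest valid set.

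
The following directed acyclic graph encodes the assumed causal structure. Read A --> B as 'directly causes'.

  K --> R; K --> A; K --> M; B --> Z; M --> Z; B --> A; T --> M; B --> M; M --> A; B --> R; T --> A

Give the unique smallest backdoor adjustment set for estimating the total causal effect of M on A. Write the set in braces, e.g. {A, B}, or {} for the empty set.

Variables eligible for adjustment (non-descendants of M, excluding M and A): {B, K, R, T}.
Backdoor paths from M to A:
  P1: M <- B -> A
  P2: M <- B -> R <- K -> A
  P3: M <- K -> A
  P4: M <- K -> R <- B -> A
  P5: M <- T -> A
The empty set is not sufficient: P1 (M <- B -> A) has no collider blocking it and no conditioned non-collider, so it is open.
Try {B, K, T}:
  P1: blocked at fork node B ∈ conditioning set.
  P2: blocked at fork node B ∈ conditioning set.
  P3: blocked at fork node K ∈ conditioning set.
  P4: blocked at fork node K ∈ conditioning set.
  P5: blocked at fork node T ∈ conditioning set.
{B, K, T} contains no descendant of M and blocks every backdoor path.
Every element of {B, K, T} is needed (dropping B leaves P1 open; dropping K leaves P3 open; dropping T leaves P5 open), so no proper subset is valid.
Among all size-3 subsets of the eligible variables, only {B, K, T} blocks every backdoor path, so it is the unique smallest valid adjustment set.

{B, K, T}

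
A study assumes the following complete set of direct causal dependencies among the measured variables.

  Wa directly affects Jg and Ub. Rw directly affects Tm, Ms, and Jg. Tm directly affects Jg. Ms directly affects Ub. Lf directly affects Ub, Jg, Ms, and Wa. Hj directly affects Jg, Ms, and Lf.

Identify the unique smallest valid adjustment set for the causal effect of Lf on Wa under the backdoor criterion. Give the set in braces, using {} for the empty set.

Variables eligible for adjustment (non-descendants of Lf, excluding Lf and Wa): {Hj, Rw, Tm}.
Backdoor paths from Lf to Wa:
  P1: Lf <- Hj -> Ms <- Rw -> Tm -> Jg <- Wa
  P2: Lf <- Hj -> Ms <- Rw -> Jg <- Wa
  P3: Lf <- Hj -> Ms -> Ub <- Wa
  P4: Lf <- Hj -> Jg <- Rw -> Ms -> Ub <- Wa
  P5: Lf <- Hj -> Jg <- Wa
  P6: Lf <- Hj -> Jg <- Tm <- Rw -> Ms -> Ub <- Wa
Each backdoor path contains an unconditioned collider, so every path is already blocked with the empty conditioning set:
  P1: blocked at collider Ms (neither it nor any descendant is in the conditioning set).
  P2: blocked at collider Ms (neither it nor any descendant is in the conditioning set).
  P3: blocked at collider Ub (neither it nor any descendant is in the conditioning set).
  P4: blocked at collider Jg (neither it nor any descendant is in the conditioning set).
  P5: blocked at collider Jg (neither it nor any descendant is in the conditioning set).
  P6: blocked at collider Jg (neither it nor any descendant is in the conditioning set).
The empty set is therefore the unique smallest valid set.

{}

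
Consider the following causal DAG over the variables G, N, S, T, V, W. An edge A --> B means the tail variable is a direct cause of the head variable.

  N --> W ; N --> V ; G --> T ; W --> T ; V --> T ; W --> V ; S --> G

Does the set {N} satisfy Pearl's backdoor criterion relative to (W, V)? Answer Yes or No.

Yes

Backdoor paths from W to V (paths whose first edge points into W):
  P1: W <- N -> V
Condition 1 (no descendant of W in the set): holds — descendants of W are {T, V}; none are in {N}.
Condition 2 (every backdoor path blocked by {N}):
  P1: blocked at fork node N ∈ conditioning set.
{N} satisfies the backdoor criterion.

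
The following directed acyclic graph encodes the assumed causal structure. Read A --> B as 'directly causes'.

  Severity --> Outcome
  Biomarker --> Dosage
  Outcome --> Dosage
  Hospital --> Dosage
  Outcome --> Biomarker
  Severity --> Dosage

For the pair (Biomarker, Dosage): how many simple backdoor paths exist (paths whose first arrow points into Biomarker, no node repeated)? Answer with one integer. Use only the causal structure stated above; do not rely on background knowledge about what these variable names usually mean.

2

A backdoor path from Biomarker to Dosage is any simple undirected path whose first edge points into Biomarker (i.e. leaves Biomarker via a parent).
Parents of Biomarker: {Outcome}.
Enumerating:
  P1: Biomarker <- Outcome <- Severity -> Dosage
  P2: Biomarker <- Outcome -> Dosage
That exhausts the simple backdoor paths. Count: 2.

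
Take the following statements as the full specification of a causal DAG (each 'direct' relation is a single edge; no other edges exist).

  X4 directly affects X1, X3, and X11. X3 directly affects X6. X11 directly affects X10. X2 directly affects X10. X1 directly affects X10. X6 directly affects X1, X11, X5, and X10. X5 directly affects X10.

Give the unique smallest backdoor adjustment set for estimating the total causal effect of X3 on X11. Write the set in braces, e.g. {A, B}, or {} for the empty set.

Variables eligible for adjustment (non-descendants of X3, excluding X3 and X11): {X2, X4}.
Backdoor paths from X3 to X11:
  P1: X3 <- X4 -> X11
  P2: X3 <- X4 -> X1 <- X6 -> X5 -> X10 <- X11
  P3: X3 <- X4 -> X1 <- X6 -> X11
  P4: X3 <- X4 -> X1 <- X6 -> X10 <- X11
  P5: X3 <- X4 -> X1 -> X10 <- X6 -> X11
  P6: X3 <- X4 -> X1 -> X10 <- X5 <- X6 -> X11
  P7: X3 <- X4 -> X1 -> X10 <- X11
The empty set is not sufficient: P1 (X3 <- X4 -> X11) has no collider blocking it and no conditioned non-collider, so it is open.
Try {X4}:
  P1: blocked at fork node X4 ∈ conditioning set.
  P2: blocked at fork node X4 ∈ conditioning set.
  P3: blocked at fork node X4 ∈ conditioning set.
  P4: blocked at fork node X4 ∈ conditioning set.
  P5: blocked at fork node X4 ∈ conditioning set.
  P6: blocked at fork node X4 ∈ conditioning set.
  P7: blocked at fork node X4 ∈ conditioning set.
{X4} contains no descendant of X3 and blocks every backdoor path.
No other singleton works — e.g. {X2} leaves P1 open — so {X4} is the unique smallest valid adjustment set.

{X4}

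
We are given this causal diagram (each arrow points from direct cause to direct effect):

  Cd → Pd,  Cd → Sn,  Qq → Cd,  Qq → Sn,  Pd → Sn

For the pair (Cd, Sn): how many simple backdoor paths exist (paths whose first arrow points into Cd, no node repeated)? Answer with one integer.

1

A backdoor path from Cd to Sn is any simple undirected path whose first edge points into Cd (i.e. leaves Cd via a parent).
Parents of Cd: {Qq}.
Enumerating:
  P1: Cd <- Qq -> Sn
That exhausts the simple backdoor paths. Count: 1.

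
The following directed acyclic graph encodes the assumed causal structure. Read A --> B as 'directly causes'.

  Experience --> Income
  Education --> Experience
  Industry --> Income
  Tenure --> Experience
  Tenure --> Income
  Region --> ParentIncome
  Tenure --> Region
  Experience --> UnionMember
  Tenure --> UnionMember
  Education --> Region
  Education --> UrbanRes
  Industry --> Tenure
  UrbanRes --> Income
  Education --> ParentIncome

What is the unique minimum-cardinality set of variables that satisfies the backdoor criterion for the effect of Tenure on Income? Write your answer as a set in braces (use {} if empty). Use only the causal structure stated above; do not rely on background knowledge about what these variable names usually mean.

{Industry}

Variables eligible for adjustment (non-descendants of Tenure, excluding Tenure and Income): {Education, Industry, UrbanRes}.
Backdoor paths from Tenure to Income:
  P1: Tenure <- Industry -> Income
The empty set is not sufficient: P1 (Tenure <- Industry -> Income) has no collider blocking it and no conditioned non-collider, so it is open.
Try {Industry}:
  P1: blocked at fork node Industry ∈ conditioning set.
{Industry} contains no descendant of Tenure and blocks every backdoor path.
No other singleton works — e.g. {Education} leaves P1 open — so {Industry} is the unique smallest valid adjustment set.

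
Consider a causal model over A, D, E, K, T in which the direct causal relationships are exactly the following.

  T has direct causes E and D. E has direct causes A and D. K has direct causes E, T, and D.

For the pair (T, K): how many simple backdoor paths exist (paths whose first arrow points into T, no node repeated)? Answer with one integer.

4

A backdoor path from T to K is any simple undirected path whose first edge points into T (i.e. leaves T via a parent).
Parents of T: {D, E}.
Enumerating:
  P1: T <- D -> E -> K
  P2: T <- D -> K
  P3: T <- E <- D -> K
  P4: T <- E -> K
That exhausts the simple backdoor paths. Count: 4.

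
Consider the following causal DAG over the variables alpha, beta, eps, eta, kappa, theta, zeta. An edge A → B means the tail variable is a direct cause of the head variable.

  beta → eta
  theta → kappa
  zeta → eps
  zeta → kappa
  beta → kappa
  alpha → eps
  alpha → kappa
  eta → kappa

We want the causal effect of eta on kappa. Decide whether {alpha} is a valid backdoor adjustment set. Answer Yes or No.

Backdoor paths from eta to kappa (paths whose first edge points into eta):
  P1: eta <- beta -> kappa
Condition 1 (no descendant of eta in the set): holds — descendants of eta are {kappa}; none are in {alpha}.
Condition 2 (every backdoor path blocked by {alpha}):
  P1: open — no interior node is in the conditioning set.
{alpha} does not satisfy the backdoor criterion.

No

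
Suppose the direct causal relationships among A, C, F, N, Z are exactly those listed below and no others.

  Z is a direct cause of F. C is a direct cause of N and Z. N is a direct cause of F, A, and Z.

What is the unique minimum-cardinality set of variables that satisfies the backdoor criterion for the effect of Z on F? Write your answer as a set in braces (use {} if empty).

Variables eligible for adjustment (non-descendants of Z, excluding Z and F): {A, C, N}.
Backdoor paths from Z to F:
  P1: Z <- C -> N -> F
  P2: Z <- N -> F
The empty set is not sufficient: P1 (Z <- C -> N -> F) has no collider blocking it and no conditioned non-collider, so it is open.
Try {N}:
  P1: blocked at chain node N ∈ conditioning set.
  P2: blocked at fork node N ∈ conditioning set.
{N} contains no descendant of Z and blocks every backdoor path.
No other singleton works — e.g. {C} leaves P2 open — so {N} is the unique smallest valid adjustment set.

{N}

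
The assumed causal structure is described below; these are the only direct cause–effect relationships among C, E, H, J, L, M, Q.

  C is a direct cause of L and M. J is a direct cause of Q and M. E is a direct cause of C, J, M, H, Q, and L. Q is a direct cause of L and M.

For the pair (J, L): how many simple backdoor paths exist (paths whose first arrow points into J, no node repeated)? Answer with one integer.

A backdoor path from J to L is any simple undirected path whose first edge points into J (i.e. leaves J via a parent).
Parents of J: {E}.
Enumerating:
  P1: J <- E -> C -> M <- Q -> L
  P2: J <- E -> C -> L
  P3: J <- E -> Q -> M <- C -> L
  P4: J <- E -> Q -> L
  P5: J <- E -> M <- C -> L
  P6: J <- E -> M <- Q -> L
  P7: J <- E -> L
That exhausts the simple backdoor paths. Count: 7.

7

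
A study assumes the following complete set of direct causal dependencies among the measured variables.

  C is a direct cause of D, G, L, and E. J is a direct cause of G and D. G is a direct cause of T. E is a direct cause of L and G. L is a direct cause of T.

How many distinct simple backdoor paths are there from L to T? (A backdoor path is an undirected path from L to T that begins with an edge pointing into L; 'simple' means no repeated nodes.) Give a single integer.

A backdoor path from L to T is any simple undirected path whose first edge points into L (i.e. leaves L via a parent).
Parents of L: {C, E}.
Enumerating:
  P1: L <- C -> E -> G -> T
  P2: L <- C -> G -> T
  P3: L <- C -> D <- J -> G -> T
  P4: L <- E <- C -> G -> T
  P5: L <- E <- C -> D <- J -> G -> T
  P6: L <- E -> G -> T
That exhausts the simple backdoor paths. Count: 6.

6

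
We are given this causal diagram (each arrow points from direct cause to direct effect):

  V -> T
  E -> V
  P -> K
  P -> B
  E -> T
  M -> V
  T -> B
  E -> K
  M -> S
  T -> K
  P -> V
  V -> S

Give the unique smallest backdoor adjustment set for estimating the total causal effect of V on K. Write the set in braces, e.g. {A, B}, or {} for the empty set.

Variables eligible for adjustment (non-descendants of V, excluding V and K): {E, M, P}.
Backdoor paths from V to K:
  P1: V <- E -> T -> B <- P -> K
  P2: V <- E -> T -> K
  P3: V <- E -> K
  P4: V <- P -> B <- T <- E -> K
  P5: V <- P -> B <- T -> K
  P6: V <- P -> K
The empty set is not sufficient: P2 (V <- E -> T -> K) has no collider blocking it and no conditioned non-collider, so it is open.
Try {E, P}:
  P1: blocked at fork node E ∈ conditioning set.
  P2: blocked at fork node E ∈ conditioning set.
  P3: blocked at fork node E ∈ conditioning set.
  P4: blocked at fork node P ∈ conditioning set.
  P5: blocked at fork node P ∈ conditioning set.
  P6: blocked at fork node P ∈ conditioning set.
{E, P} contains no descendant of V and blocks every backdoor path.
Every element of {E, P} is needed (dropping E leaves P2 open; dropping P leaves P6 open), so no proper subset is valid.
Among all size-2 subsets of the eligible variables, only {E, P} blocks every backdoor path, so it is the unique smallest valid adjustment set.

{E, P}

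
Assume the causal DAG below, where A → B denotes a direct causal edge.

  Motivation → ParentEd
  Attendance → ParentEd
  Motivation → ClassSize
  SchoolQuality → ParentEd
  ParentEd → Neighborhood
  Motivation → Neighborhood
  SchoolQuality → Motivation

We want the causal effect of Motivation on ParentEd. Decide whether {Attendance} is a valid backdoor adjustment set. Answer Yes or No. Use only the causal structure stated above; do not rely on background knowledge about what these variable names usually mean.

Backdoor paths from Motivation to ParentEd (paths whose first edge points into Motivation):
  P1: Motivation <- SchoolQuality -> ParentEd
Condition 1 (no descendant of Motivation in the set): holds — descendants of Motivation are {ClassSize, Neighborhood, ParentEd}; none are in {Attendance}.
Condition 2 (every backdoor path blocked by {Attendance}):
  P1: open — no interior node is in the conditioning set.
{Attendance} does not satisfy the backdoor criterion.

No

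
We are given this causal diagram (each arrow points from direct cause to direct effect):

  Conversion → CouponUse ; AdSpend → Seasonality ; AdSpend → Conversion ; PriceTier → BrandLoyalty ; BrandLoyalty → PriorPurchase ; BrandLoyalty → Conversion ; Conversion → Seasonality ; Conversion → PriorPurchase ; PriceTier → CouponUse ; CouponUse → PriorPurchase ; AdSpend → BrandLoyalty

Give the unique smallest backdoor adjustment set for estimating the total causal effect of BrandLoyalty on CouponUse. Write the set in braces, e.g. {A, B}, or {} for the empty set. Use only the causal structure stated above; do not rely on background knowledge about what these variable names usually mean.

{AdSpend, PriceTier}

Variables eligible for adjustment (non-descendants of BrandLoyalty, excluding BrandLoyalty and CouponUse): {AdSpend, PriceTier}.
Backdoor paths from BrandLoyalty to CouponUse:
  P1: BrandLoyalty <- PriceTier -> CouponUse
  P2: BrandLoyalty <- AdSpend -> Conversion -> CouponUse
  P3: BrandLoyalty <- AdSpend -> Conversion -> PriorPurchase <- CouponUse
  P4: BrandLoyalty <- AdSpend -> Seasonality <- Conversion -> CouponUse
  P5: BrandLoyalty <- AdSpend -> Seasonality <- Conversion -> PriorPurchase <- CouponUse
The empty set is not sufficient: P1 (BrandLoyalty <- PriceTier -> CouponUse) has no collider blocking it and no conditioned non-collider, so it is open.
Try {AdSpend, PriceTier}:
  P1: blocked at fork node PriceTier ∈ conditioning set.
  P2: blocked at fork node AdSpend ∈ conditioning set.
  P3: blocked at fork node AdSpend ∈ conditioning set.
  P4: blocked at fork node AdSpend ∈ conditioning set.
  P5: blocked at fork node AdSpend ∈ conditioning set.
{AdSpend, PriceTier} contains no descendant of BrandLoyalty and blocks every backdoor path.
Every element of {AdSpend, PriceTier} is needed (dropping AdSpend leaves P2 open; dropping PriceTier leaves P1 open), so no proper subset is valid.
Among all size-2 subsets of the eligible variables, only {AdSpend, PriceTier} blocks every backdoor path, so it is the unique smallest valid adjustment set.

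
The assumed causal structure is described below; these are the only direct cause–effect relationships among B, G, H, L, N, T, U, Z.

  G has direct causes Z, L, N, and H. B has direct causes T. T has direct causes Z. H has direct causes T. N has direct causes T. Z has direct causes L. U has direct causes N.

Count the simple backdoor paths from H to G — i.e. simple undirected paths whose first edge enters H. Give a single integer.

3

A backdoor path from H to G is any simple undirected path whose first edge points into H (i.e. leaves H via a parent).
Parents of H: {T}.
Enumerating:
  P1: H <- T <- Z <- L -> G
  P2: H <- T <- Z -> G
  P3: H <- T -> N -> G
That exhausts the simple backdoor paths. Count: 3.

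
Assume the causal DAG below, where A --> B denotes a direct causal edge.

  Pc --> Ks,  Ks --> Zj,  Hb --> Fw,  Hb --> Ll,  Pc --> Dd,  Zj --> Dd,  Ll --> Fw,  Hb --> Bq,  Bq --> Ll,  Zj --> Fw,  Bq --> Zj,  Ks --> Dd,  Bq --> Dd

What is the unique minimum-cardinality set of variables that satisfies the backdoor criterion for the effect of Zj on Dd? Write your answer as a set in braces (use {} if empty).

Variables eligible for adjustment (non-descendants of Zj, excluding Zj and Dd): {Bq, Hb, Ks, Ll, Pc}.
Backdoor paths from Zj to Dd:
  P1: Zj <- Ks <- Pc -> Dd
  P2: Zj <- Ks -> Dd
  P3: Zj <- Bq -> Dd
The empty set is not sufficient: P1 (Zj <- Ks <- Pc -> Dd) has no collider blocking it and no conditioned non-collider, so it is open.
Try {Bq, Ks}:
  P1: blocked at chain node Ks ∈ conditioning set.
  P2: blocked at fork node Ks ∈ conditioning set.
  P3: blocked at fork node Bq ∈ conditioning set.
{Bq, Ks} contains no descendant of Zj and blocks every backdoor path.
Every element of {Bq, Ks} is needed (dropping Bq leaves P3 open; dropping Ks leaves P1 open), so no proper subset is valid.
Among all size-2 subsets of the eligible variables, only {Bq, Ks} blocks every backdoor path, so it is the unique smallest valid adjustment set.

{Bq, Ks}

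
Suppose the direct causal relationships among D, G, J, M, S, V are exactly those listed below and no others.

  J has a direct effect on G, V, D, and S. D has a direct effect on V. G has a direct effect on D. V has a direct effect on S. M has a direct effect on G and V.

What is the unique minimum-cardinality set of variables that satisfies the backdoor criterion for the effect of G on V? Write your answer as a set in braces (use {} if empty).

{J, M}

Variables eligible for adjustment (non-descendants of G, excluding G and V): {J, M}.
Backdoor paths from G to V:
  P1: G <- J -> D -> V
  P2: G <- J -> V
  P3: G <- J -> S <- V
  P4: G <- M -> V
The empty set is not sufficient: P1 (G <- J -> D -> V) has no collider blocking it and no conditioned non-collider, so it is open.
Try {J, M}:
  P1: blocked at fork node J ∈ conditioning set.
  P2: blocked at fork node J ∈ conditioning set.
  P3: blocked at fork node J ∈ conditioning set.
  P4: blocked at fork node M ∈ conditioning set.
{J, M} contains no descendant of G and blocks every backdoor path.
Every element of {J, M} is needed (dropping J leaves P1 open; dropping M leaves P4 open), so no proper subset is valid.
Among all size-2 subsets of the eligible variables, only {J, M} blocks every backdoor path, so it is the unique smallest valid adjustment set.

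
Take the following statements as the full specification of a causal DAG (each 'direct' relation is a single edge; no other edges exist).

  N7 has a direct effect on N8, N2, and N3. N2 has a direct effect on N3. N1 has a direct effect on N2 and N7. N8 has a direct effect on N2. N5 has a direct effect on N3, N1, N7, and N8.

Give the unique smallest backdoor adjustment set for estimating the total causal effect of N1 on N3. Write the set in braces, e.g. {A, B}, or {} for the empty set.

Variables eligible for adjustment (non-descendants of N1, excluding N1 and N3): {N5}.
Backdoor paths from N1 to N3:
  P1: N1 <- N5 -> N7 -> N8 -> N2 -> N3
  P2: N1 <- N5 -> N7 -> N2 -> N3
  P3: N1 <- N5 -> N7 -> N3
  P4: N1 <- N5 -> N8 <- N7 -> N2 -> N3
  P5: N1 <- N5 -> N8 <- N7 -> N3
  P6: N1 <- N5 -> N8 -> N2 <- N7 -> N3
  P7: N1 <- N5 -> N8 -> N2 -> N3
  P8: N1 <- N5 -> N3
The empty set is not sufficient: P1 (N1 <- N5 -> N7 -> N8 -> N2 -> N3) has no collider blocking it and no conditioned non-collider, so it is open.
Try {N5}:
  P1: blocked at fork node N5 ∈ conditioning set.
  P2: blocked at fork node N5 ∈ conditioning set.
  P3: blocked at fork node N5 ∈ conditioning set.
  P4: blocked at fork node N5 ∈ conditioning set.
  P5: blocked at fork node N5 ∈ conditioning set.
  P6: blocked at fork node N5 ∈ conditioning set.
  P7: blocked at fork node N5 ∈ conditioning set.
  P8: blocked at fork node N5 ∈ conditioning set.
{N5} contains no descendant of N1 and blocks every backdoor path.
{N5} is the unique smallest valid adjustment set.

{N5}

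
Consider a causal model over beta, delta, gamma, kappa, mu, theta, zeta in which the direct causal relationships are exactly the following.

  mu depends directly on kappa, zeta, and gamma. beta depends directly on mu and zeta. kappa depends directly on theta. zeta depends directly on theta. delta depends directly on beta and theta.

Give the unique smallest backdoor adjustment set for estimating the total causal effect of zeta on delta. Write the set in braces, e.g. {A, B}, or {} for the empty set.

Variables eligible for adjustment (non-descendants of zeta, excluding zeta and delta): {gamma, kappa, theta}.
Backdoor paths from zeta to delta:
  P1: zeta <- theta -> kappa -> mu -> beta -> delta
  P2: zeta <- theta -> delta
The empty set is not sufficient: P1 (zeta <- theta -> kappa -> mu -> beta -> delta) has no collider blocking it and no conditioned non-collider, so it is open.
Try {theta}:
  P1: blocked at fork node theta ∈ conditioning set.
  P2: blocked at fork node theta ∈ conditioning set.
{theta} contains no descendant of zeta and blocks every backdoor path.
No other singleton works — e.g. {gamma} leaves P1 open — so {theta} is the unique smallest valid adjustment set.

{theta}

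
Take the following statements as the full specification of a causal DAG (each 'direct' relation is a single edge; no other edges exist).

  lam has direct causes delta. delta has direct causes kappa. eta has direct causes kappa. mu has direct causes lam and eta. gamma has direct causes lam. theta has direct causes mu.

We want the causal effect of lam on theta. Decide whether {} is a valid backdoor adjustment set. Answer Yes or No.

Backdoor paths from lam to theta (paths whose first edge points into lam):
  P1: lam <- delta <- kappa -> eta -> mu -> theta
Condition 1 (no descendant of lam in the set): holds — descendants of lam are {gamma, mu, theta}; none are in {}.
Condition 2 (every backdoor path blocked by {}):
  P1: open — no interior node is in the conditioning set.
{} does not satisfy the backdoor criterion.

No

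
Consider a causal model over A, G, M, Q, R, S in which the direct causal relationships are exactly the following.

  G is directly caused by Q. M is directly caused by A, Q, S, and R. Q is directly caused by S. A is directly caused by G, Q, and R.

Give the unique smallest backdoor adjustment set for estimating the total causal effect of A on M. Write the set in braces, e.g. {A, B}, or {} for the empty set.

{Q, R}

Variables eligible for adjustment (non-descendants of A, excluding A and M): {G, Q, R, S}.
Backdoor paths from A to M:
  P1: A <- Q <- S -> M
  P2: A <- Q -> M
  P3: A <- G <- Q <- S -> M
  P4: A <- G <- Q -> M
  P5: A <- R -> M
The empty set is not sufficient: P1 (A <- Q <- S -> M) has no collider blocking it and no conditioned non-collider, so it is open.
Try {Q, R}:
  P1: blocked at chain node Q ∈ conditioning set.
  P2: blocked at fork node Q ∈ conditioning set.
  P3: blocked at chain node Q ∈ conditioning set.
  P4: blocked at fork node Q ∈ conditioning set.
  P5: blocked at fork node R ∈ conditioning set.
{Q, R} contains no descendant of A and blocks every backdoor path.
Every element of {Q, R} is needed (dropping Q leaves P1 open; dropping R leaves P5 open), so no proper subset is valid.
Among all size-2 subsets of the eligible variables, only {Q, R} blocks every backdoor path, so it is the unique smallest valid adjustment set.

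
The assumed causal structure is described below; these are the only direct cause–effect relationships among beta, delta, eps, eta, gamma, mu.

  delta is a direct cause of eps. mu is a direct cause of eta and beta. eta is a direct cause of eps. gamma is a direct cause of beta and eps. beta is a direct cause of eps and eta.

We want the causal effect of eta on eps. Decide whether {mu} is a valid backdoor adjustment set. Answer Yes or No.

Backdoor paths from eta to eps (paths whose first edge points into eta):
  P1: eta <- mu -> beta <- gamma -> eps
  P2: eta <- mu -> beta -> eps
  P3: eta <- beta <- gamma -> eps
  P4: eta <- beta -> eps
Condition 1 (no descendant of eta in the set): holds — descendants of eta are {eps}; none are in {mu}.
Condition 2 (every backdoor path blocked by {mu}):
  P1: blocked at fork node mu ∈ conditioning set.
  P2: blocked at fork node mu ∈ conditioning set.
  P3: open — no interior node is in the conditioning set.
  P4: open — no interior node is in the conditioning set.
{mu} does not satisfy the backdoor criterion.

No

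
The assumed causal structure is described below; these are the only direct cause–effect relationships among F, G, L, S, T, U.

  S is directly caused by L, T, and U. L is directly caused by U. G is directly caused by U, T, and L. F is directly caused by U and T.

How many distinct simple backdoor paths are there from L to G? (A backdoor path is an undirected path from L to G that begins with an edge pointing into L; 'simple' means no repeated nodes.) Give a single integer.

A backdoor path from L to G is any simple undirected path whose first edge points into L (i.e. leaves L via a parent).
Parents of L: {U}.
Enumerating:
  P1: L <- U -> F <- T -> G
  P2: L <- U -> S <- T -> G
  P3: L <- U -> G
That exhausts the simple backdoor paths. Count: 3.

3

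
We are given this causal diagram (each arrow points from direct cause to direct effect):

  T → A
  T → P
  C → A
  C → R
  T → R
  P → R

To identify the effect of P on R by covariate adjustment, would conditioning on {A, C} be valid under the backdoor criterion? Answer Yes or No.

No

Backdoor paths from P to R (paths whose first edge points into P):
  P1: P <- T -> A <- C -> R
  P2: P <- T -> R
Condition 1 (no descendant of P in the set): holds — descendants of P are {R}; none are in {A, C}.
Condition 2 (every backdoor path blocked by {A, C}):
  P1: blocked at fork node C ∈ conditioning set.
  P2: open — no interior node is in the conditioning set.
{A, C} does not satisfy the backdoor criterion.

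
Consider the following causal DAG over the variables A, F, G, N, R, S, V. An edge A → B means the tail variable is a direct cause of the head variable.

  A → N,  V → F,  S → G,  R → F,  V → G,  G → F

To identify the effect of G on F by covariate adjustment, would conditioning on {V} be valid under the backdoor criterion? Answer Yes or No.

Backdoor paths from G to F (paths whose first edge points into G):
  P1: G <- V -> F
Condition 1 (no descendant of G in the set): holds — descendants of G are {F}; none are in {V}.
Condition 2 (every backdoor path blocked by {V}):
  P1: blocked at fork node V ∈ conditioning set.
{V} satisfies the backdoor criterion.

Yes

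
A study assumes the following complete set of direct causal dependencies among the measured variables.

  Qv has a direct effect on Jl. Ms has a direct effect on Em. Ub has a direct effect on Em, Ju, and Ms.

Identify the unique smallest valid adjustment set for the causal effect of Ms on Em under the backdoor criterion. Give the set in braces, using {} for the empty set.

Variables eligible for adjustment (non-descendants of Ms, excluding Ms and Em): {Jl, Ju, Qv, Ub}.
Backdoor paths from Ms to Em:
  P1: Ms <- Ub -> Em
The empty set is not sufficient: P1 (Ms <- Ub -> Em) has no collider blocking it and no conditioned non-collider, so it is open.
Try {Ub}:
  P1: blocked at fork node Ub ∈ conditioning set.
{Ub} contains no descendant of Ms and blocks every backdoor path.
No other singleton works — e.g. {Qv} leaves P1 open — so {Ub} is the unique smallest valid adjustment set.

{Ub}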